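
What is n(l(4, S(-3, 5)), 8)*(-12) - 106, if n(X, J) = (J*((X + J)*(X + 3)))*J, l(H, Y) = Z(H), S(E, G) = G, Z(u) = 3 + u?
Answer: -115306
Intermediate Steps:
l(H, Y) = 3 + H
n(X, J) = J**2*(3 + X)*(J + X) (n(X, J) = (J*((J + X)*(3 + X)))*J = (J*((3 + X)*(J + X)))*J = (J*(3 + X)*(J + X))*J = J**2*(3 + X)*(J + X))
n(l(4, S(-3, 5)), 8)*(-12) - 106 = (8**2*((3 + 4)**2 + 3*8 + 3*(3 + 4) + 8*(3 + 4)))*(-12) - 106 = (64*(7**2 + 24 + 3*7 + 8*7))*(-12) - 106 = (64*(49 + 24 + 21 + 56))*(-12) - 106 = (64*150)*(-12) - 106 = 9600*(-12) - 106 = -115200 - 106 = -115306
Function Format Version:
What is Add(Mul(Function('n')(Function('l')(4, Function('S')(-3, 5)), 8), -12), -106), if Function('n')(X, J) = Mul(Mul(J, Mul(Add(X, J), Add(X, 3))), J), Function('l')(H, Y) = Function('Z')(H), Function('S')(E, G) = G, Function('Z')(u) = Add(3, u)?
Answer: -115306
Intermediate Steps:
Function('l')(H, Y) = Add(3, H)
Function('n')(X, J) = Mul(Pow(J, 2), Add(3, X), Add(J, X)) (Function('n')(X, J) = Mul(Mul(J, Mul(Add(J, X), Add(3, X))), J) = Mul(Mul(J, Mul(Add(3, X), Add(J, X))), J) = Mul(Mul(J, Add(3, X), Add(J, X)), J) = Mul(Pow(J, 2), Add(3, X), Add(J, X)))
Add(Mul(Function('n')(Function('l')(4, Function('S')(-3, 5)), 8), -12), -106) = Add(Mul(Mul(Pow(8, 2), Add(Pow(Add(3, 4), 2), Mul(3, 8), Mul(3, Add(3, 4)), Mul(8, Add(3, 4)))), -12), -106) = Add(Mul(Mul(64, Add(Pow(7, 2), 24, Mul(3, 7), Mul(8, 7))), -12), -106) = Add(Mul(Mul(64, Add(49, 24, 21, 56)), -12), -106) = Add(Mul(Mul(64, 150), -12), -106) = Add(Mul(9600, -12), -106) = Add(-115200, -106) = -115306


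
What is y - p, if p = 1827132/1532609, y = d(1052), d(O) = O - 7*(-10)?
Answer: 1717760166/1532609 ≈ 1120.8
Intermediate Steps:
d(O) = 70 + O (d(O) = O + 70 = 70 + O)
y = 1122 (y = 70 + 1052 = 1122)
p = 1827132/1532609 (p = 1827132*(1/1532609) = 1827132/1532609 ≈ 1.1922)
y - p = 1122 - 1*1827132/1532609 = 1122 - 1827132/1532609 = 1717760166/1532609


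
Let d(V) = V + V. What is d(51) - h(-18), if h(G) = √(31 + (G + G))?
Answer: 102 - I*√5 ≈ 102.0 - 2.2361*I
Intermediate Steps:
d(V) = 2*V
h(G) = √(31 + 2*G)
d(51) - h(-18) = 2*51 - √(31 + 2*(-18)) = 102 - √(31 - 36) = 102 - √(-5) = 102 - I*√5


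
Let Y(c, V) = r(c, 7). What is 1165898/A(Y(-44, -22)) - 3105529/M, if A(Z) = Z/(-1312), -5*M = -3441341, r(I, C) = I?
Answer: 1316018678459409/37854751 ≈ 3.4765e+7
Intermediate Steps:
Y(c, V) = c
M = 3441341/5 (M = -⅕*(-3441341) = 3441341/5 ≈ 6.8827e+5)
A(Z) = -Z/1312 (A(Z) = Z*(-1/1312) = -Z/1312)
1165898/A(Y(-44, -22)) - 3105529/M = 1165898/((-1/1312*(-44))) - 3105529/3441341/5 = 1165898/(11/328) - 3105529*5/3441341 = 1165898*(328/11) - 15527645/3441341 = 382414544/11 - 15527645/3441341 = 1316018678459409/37854751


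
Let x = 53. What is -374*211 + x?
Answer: -78861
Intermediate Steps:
-374*211 + x = -374*211 + 53 = -78914 + 53 = -78861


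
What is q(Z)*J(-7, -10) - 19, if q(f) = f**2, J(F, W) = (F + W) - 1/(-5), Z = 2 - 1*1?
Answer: -179/5 ≈ -35.800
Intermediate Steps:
Z = 1 (Z = 2 - 1 = 1)
J(F, W) = 1/5 + F + W (J(F, W) = (F + W) - 1*(-1/5) = (F + W) + 1/5 = 1/5 + F + W)
q(Z)*J(-7, -10) - 19 = 1**2*(1/5 - 7 - 10) - 19 = 1*(-84/5) - 19 = -84/5 - 19 = -179/5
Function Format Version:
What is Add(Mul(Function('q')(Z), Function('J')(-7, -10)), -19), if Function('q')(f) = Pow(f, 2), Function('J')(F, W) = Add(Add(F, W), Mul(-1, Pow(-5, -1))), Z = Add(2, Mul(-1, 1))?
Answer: Rational(-179, 5) ≈ -35.800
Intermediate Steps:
Z = 1 (Z = Add(2, -1) = 1)
Function('J')(F, W) = Add(Rational(1, 5), F, W) (Function('J')(F, W) = Add(Add(F, W), Mul(-1, Rational(-1, 5))) = Add(Add(F, W), Rational(1, 5)) = Add(Rational(1, 5), F, W))
Add(Mul(Function('q')(Z), Function('J')(-7, -10)), -19) = Add(Mul(Pow(1, 2), Add(Rational(1, 5), -7, -10)), -19) = Add(Mul(1, Rational(-84, 5)), -19) = Add(Rational(-84, 5), -19) = Rational(-179, 5)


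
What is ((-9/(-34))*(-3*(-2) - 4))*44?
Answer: 396/17 ≈ 23.294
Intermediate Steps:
((-9/(-34))*(-3*(-2) - 4))*44 = ((-9*(-1/34))*(6 - 4))*44 = ((9/34)*2)*44 = (9/17)*44 = 396/17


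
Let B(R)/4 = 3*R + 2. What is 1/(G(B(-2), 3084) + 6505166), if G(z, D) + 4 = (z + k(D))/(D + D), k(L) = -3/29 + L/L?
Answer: 29812/193931889471 ≈ 1.5372e-7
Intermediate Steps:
k(L) = 26/29 (k(L) = -3*1/29 + 1 = -3/29 + 1 = 26/29)
B(R) = 8 + 12*R (B(R) = 4*(3*R + 2) = 4*(2 + 3*R) = 8 + 12*R)
G(z, D) = -4 + (26/29 + z)/(2*D) (G(z, D) = -4 + (z + 26/29)/(D + D) = -4 + (26/29 + z)/((2*D)) = -4 + (26/29 + z)*(1/(2*D)) = -4 + (26/29 + z)/(2*D))
1/(G(B(-2), 3084) + 6505166) = 1/((1/58)*(26 - 232*3084 + 29*(8 + 12*(-2)))/3084 + 6505166) = 1/((1/58)*(1/3084)*(26 - 715488 + 29*(8 - 24)) + 6505166) = 1/((1/58)*(1/3084)*(26 - 715488 + 29*(-16)) + 6505166) = 1/((1/58)*(1/3084)*(26 - 715488 - 464) + 6505166) = 1/((1/58)*(1/3084)*(-715926) + 6505166) = 1/(-119321/29812 + 6505166) = 1/(193931889471/29812) = 29812/193931889471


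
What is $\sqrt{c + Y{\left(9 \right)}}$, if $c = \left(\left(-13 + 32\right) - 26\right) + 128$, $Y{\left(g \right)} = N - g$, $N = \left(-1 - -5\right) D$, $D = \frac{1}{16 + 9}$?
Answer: $\frac{2 \sqrt{701}}{5} \approx 10.591$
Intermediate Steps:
$D = \frac{1}{25} \approx 0.04$
$N = \frac{4}{25}$ ($N = \left(-1 - -5\right) \frac{1}{25} = \left(-1 + 5\right) \frac{1}{25} = 4 \cdot \frac{1}{25} = \frac{4}{25} \approx 0.16$)
$Y{\left(g \right)} = \frac{4}{25} - g$
$c = 121$ ($c = \left(19 - 26\right) + 128 = -7 + 128 = 121$)
$\sqrt{c + Y{\left(9 \right)}} = \sqrt{121 + \left(\frac{4}{25} - 9\right)} = \sqrt{121 - \frac{221}{25}} = \sqrt{\frac{2804}{25}} = \frac{2 \sqrt{701}}{5}$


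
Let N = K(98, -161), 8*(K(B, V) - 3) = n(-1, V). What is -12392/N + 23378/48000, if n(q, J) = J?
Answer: 2380865393/3288000 ≈ 724.11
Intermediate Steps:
K(B, V) = 3 + V/8
N = -137/8 (N = 3 + (⅛)*(-161) = 3 - 161/8 = -137/8 ≈ -17.125)
-12392/N + 23378/48000 = -12392/(-137/8) + 23378/48000 = -12392*(-8/137) + 23378*(1/48000) = 99136/137 + 11689/24000 = 2380865393/3288000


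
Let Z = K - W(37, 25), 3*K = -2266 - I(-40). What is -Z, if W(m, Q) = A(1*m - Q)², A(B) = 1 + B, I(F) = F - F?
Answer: 2773/3 ≈ 924.33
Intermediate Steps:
I(F) = 0
K = -2266/3 (K = (-2266 - 1*0)/3 = (-2266 + 0)/3 = (⅓)*(-2266) = -2266/3 ≈ -755.33)
W(m, Q) = (1 + m - Q)² (W(m, Q) = (1 + (1*m - Q))² = (1 + (m - Q))² = (1 + m - Q)²)
Z = -2773/3 (Z = -2266/3 - (1 + 37 - 1*25)² = -2266/3 - (1 + 37 - 25)² = -2266/3 - 1*13² = -2266/3 - 1*169 = -2266/3 - 169 = -2773/3 ≈ -924.33)
-Z = -1*(-2773/3) = 2773/3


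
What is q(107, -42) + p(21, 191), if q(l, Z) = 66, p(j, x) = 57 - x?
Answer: -68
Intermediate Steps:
q(107, -42) + p(21, 191) = 66 + (57 - 1*191) = 66 + (57 - 191) = 66 - 134 = -68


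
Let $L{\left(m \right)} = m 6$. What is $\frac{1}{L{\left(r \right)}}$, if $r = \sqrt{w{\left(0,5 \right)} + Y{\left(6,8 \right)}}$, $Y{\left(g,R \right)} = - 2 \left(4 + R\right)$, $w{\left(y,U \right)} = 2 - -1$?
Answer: $- \frac{i \sqrt{21}}{126} \approx - 0.03637 i$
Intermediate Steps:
$w{\left(y,U \right)} = 3$ ($w{\left(y,U \right)} = 2 + 1 = 3$)
$Y{\left(g,R \right)} = -8 - 2 R$
$r = i \sqrt{21}$ ($r = \sqrt{3 - 24} = \sqrt{-21} = i \sqrt{21} \approx 4.5826 i$)
$L{\left(m \right)} = 6 m$
$\frac{1}{L{\left(r \right)}} = \frac{1}{6 i \sqrt{21}} = - \frac{i \sqrt{21}}{126}$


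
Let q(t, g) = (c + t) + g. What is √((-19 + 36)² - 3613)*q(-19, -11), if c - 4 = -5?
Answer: -62*I*√831 ≈ -1787.3*I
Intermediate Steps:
c = -1 (c = 4 - 5 = -1)
q(t, g) = -1 + g + t (q(t, g) = (-1 + t) + g = -1 + g + t)
√((-19 + 36)² - 3613)*q(-19, -11) = √((-19 + 36)² - 3613)*(-1 - 11 - 19) = √(17² - 3613)*(-31) = √(289 - 3613)*(-31) = √(-3324)*(-31) = (2*I*√831)*(-31) = -62*I*√831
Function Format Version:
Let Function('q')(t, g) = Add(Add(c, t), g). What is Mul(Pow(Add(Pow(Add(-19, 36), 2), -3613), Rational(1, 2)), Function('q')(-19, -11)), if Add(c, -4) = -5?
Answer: Mul(-62, I, Pow(831, Rational(1, 2))) ≈ Mul(-1787.3, I)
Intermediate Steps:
c = -1 (c = Add(4, -5) = -1)
Function('q')(t, g) = Add(-1, g, t) (Function('q')(t, g) = Add(Add(-1, t), g) = Add(-1, g, t))
Mul(Pow(Add(Pow(Add(-19, 36), 2), -3613), Rational(1, 2)), Function('q')(-19, -11)) = Mul(Pow(Add(Pow(Add(-19, 36), 2), -3613), Rational(1, 2)), Add(-1, -11, -19)) = Mul(Pow(Add(Pow(17, 2), -3613), Rational(1, 2)), -31) = Mul(Pow(Add(289, -3613), Rational(1, 2)), -31) = Mul(Pow(-3324, Rational(1, 2)), -31) = Mul(Mul(2, I, Pow(831, Rational(1, 2))), -31) = Mul(-62, I, Pow(831, Rational(1, 2)))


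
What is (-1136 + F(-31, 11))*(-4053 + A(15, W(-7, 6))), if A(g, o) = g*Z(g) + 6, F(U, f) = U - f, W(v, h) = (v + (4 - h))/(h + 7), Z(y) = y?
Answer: 4502316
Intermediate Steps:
W(v, h) = (4 + v - h)/(7 + h)
A(g, o) = 6 + g**2 (A(g, o) = g*g + 6 = g**2 + 6 = 6 + g**2)
(-1136 + F(-31, 11))*(-4053 + A(15, W(-7, 6))) = (-1136 + (-31 - 1*11))*(-4053 + (6 + 15**2)) = (-1136 + (-31 - 11))*(-4053 + (6 + 225)) = (-1136 - 42)*(-4053 + 231) = -1178*(-3822) = 4502316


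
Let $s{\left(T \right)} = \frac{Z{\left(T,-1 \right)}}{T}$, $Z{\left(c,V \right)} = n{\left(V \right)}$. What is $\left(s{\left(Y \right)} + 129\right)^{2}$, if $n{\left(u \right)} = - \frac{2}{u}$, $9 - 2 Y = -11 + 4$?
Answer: $\frac{267289}{16} \approx 16706.0$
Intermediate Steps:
$Y = 8$ ($Y = \frac{9}{2} - \frac{-11 + 4}{2} = \frac{9}{2} - - \frac{7}{2} = \frac{9}{2} + \frac{7}{2} = 8$)
$Z{\left(c,V \right)} = - \frac{2}{V}$
$s{\left(T \right)} = \frac{2}{T}$ ($s{\left(T \right)} = \frac{\left(-2\right) \frac{1}{-1}}{T} = \frac{\left(-2\right) \left(-1\right)}{T} = \frac{2}{T}$)
$\left(s{\left(Y \right)} + 129\right)^{2} = \left(\frac{2}{8} + 129\right)^{2} = \left(2 \cdot \frac{1}{8} + 129\right)^{2} = \left(\frac{1}{4} + 129\right)^{2} = \left(\frac{517}{4}\right)^{2} = \frac{267289}{16}$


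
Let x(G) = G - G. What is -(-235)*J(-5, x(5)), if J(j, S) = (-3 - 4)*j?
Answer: 8225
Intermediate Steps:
x(G) = 0
J(j, S) = -7*j
-(-235)*J(-5, x(5)) = -(-235)*(-7*(-5)) = -(-235)*35 = -1*(-8225) = 8225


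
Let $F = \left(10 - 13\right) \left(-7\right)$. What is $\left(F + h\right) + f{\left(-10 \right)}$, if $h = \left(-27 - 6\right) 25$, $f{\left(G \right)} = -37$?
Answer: $-841$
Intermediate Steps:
$F = 21$ ($F = \left(-3\right) \left(-7\right) = 21$)
$h = -825$ ($h = \left(-27 - 6\right) 25 = \left(-33\right) 25 = -825$)
$\left(F + h\right) + f{\left(-10 \right)} = \left(21 - 825\right) - 37 = -804 - 37 = -841$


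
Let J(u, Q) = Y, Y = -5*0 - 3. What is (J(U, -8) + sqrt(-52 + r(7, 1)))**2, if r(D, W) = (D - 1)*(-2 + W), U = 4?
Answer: (3 - I*sqrt(58))**2 ≈ -49.0 - 45.695*I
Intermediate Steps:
Y = -3 (Y = 0 - 3 = -3)
J(u, Q) = -3
r(D, W) = (-1 + D)*(-2 + W)
(J(U, -8) + sqrt(-52 + r(7, 1)))**2 = (-3 + sqrt(-52 + (2 - 1*1 - 2*7 + 7*1)))**2 = (-3 + sqrt(-52 + (2 - 1 - 14 + 7)))**2 = (-3 + sqrt(-52 - 6))**2 = (-3 + sqrt(-58))**2 = (-3 + I*sqrt(58))**2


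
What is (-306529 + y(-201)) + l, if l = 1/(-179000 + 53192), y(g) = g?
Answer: -38589087841/125808 ≈ -3.0673e+5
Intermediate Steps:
l = -1/125808 (l = 1/(-125808) = -1/125808 ≈ -7.9486e-6)
(-306529 + y(-201)) + l = (-306529 - 201) - 1/125808 = -306730 - 1/125808 = -38589087841/125808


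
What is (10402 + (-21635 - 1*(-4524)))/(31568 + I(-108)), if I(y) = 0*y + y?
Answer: -6709/31460 ≈ -0.21325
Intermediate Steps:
I(y) = y (I(y) = 0 + y = y)
(10402 + (-21635 - 1*(-4524)))/(31568 + I(-108)) = (10402 + (-21635 - 1*(-4524)))/(31568 - 108) = (10402 + (-21635 + 4524))/31460 = (10402 - 17111)*(1/31460) = -6709*1/31460 = -6709/31460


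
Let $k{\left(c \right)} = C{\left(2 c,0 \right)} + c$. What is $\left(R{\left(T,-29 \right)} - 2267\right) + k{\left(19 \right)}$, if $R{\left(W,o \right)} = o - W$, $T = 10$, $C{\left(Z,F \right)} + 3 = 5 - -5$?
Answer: $-2280$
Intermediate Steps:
$C{\left(Z,F \right)} = 7$ ($C{\left(Z,F \right)} = -3 + \left(5 - -5\right) = -3 + \left(5 + 5\right) = -3 + 10 = 7$)
$k{\left(c \right)} = 7 + c$
$\left(R{\left(T,-29 \right)} - 2267\right) + k{\left(19 \right)} = \left(\left(-29 - 10\right) - 2267\right) + \left(7 + 19\right) = \left(\left(-29 - 10\right) - 2267\right) + 26 = \left(-39 - 2267\right) + 26 = -2306 + 26 = -2280$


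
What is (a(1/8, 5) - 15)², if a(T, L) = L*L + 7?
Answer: 289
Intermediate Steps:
a(T, L) = 7 + L² (a(T, L) = L² + 7 = 7 + L²)
(a(1/8, 5) - 15)² = ((7 + 5²) - 15)² = ((7 + 25) - 15)² = (32 - 15)² = 17² = 289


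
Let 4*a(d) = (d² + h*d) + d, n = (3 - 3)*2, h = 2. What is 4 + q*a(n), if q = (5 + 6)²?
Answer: 4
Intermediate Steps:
n = 0 (n = 0*2 = 0)
q = 121 (q = 11² = 121)
a(d) = d²/4 + 3*d/4 (a(d) = ((d² + 2*d) + d)/4 = (d² + 3*d)/4 = d²/4 + 3*d/4)
4 + q*a(n) = 4 + 121*((¼)*0*(3 + 0)) = 4 + 121*((¼)*0*3) = 4 + 121*0 = 4 + 0 = 4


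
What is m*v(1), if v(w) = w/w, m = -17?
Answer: -17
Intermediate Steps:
v(w) = 1
m*v(1) = -17*1 = -17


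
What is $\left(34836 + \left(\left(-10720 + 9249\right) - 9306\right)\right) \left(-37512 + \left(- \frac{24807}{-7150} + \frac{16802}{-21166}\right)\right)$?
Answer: $- \frac{68285996419089071}{75668450} \approx -9.0244 \cdot 10^{8}$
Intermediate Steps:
$\left(34836 + \left(\left(-10720 + 9249\right) - 9306\right)\right) \left(-37512 + \left(- \frac{24807}{-7150} + \frac{16802}{-21166}\right)\right) = \left(34836 - 10777\right) \left(-37512 + \left(\left(-24807\right) \left(- \frac{1}{7150}\right) + 16802 \left(- \frac{1}{21166}\right)\right)\right) = \left(34836 - 10777\right) \left(-37512 + \left(\frac{24807}{7150} - \frac{8401}{10583}\right)\right) = 24059 \left(-37512 + \frac{202465331}{75668450}\right) = 24059 \left(- \frac{2838272431069}{75668450}\right) = - \frac{68285996419089071}{75668450}$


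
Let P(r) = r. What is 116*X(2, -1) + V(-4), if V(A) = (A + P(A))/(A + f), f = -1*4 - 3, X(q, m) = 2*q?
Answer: 5112/11 ≈ 464.73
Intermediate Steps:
f = -7 (f = -4 - 3 = -7)
V(A) = 2*A/(-7 + A) (V(A) = (A + A)/(A - 7) = (2*A)/(-7 + A) = 2*A/(-7 + A))
116*X(2, -1) + V(-4) = 116*(2*2) + 2*(-4)/(-7 - 4) = 116*4 + 2*(-4)/(-11) = 464 + 2*(-4)*(-1/11) = 464 + 8/11 = 5112/11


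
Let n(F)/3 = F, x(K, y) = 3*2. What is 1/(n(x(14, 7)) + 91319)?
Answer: 1/91337 ≈ 1.0948e-5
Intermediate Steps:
x(K, y) = 6
n(F) = 3*F
1/(n(x(14, 7)) + 91319) = 1/(3*6 + 91319) = 1/(18 + 91319) = 1/91337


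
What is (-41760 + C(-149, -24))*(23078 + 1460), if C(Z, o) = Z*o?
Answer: -936958992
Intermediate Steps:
(-41760 + C(-149, -24))*(23078 + 1460) = (-41760 - 149*(-24))*(23078 + 1460) = (-41760 + 3576)*24538 = -38184*24538 = -936958992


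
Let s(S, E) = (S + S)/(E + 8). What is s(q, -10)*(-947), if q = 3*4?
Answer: 11364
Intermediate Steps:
q = 12
s(S, E) = 2*S/(8 + E) (s(S, E) = (2*S)/(8 + E) = 2*S/(8 + E))
s(q, -10)*(-947) = (2*12/(8 - 10))*(-947) = (2*12/(-2))*(-947) = (2*12*(-½))*(-947) = -12*(-947) = 11364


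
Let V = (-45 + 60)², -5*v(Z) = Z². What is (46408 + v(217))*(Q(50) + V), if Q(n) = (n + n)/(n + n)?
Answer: 41798926/5 ≈ 8.3598e+6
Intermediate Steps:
v(Z) = -Z²/5
Q(n) = 1 (Q(n) = (2*n)/((2*n)) = (2*n)*(1/(2*n)) = 1)
V = 225 (V = 15² = 225)
(46408 + v(217))*(Q(50) + V) = (46408 - ⅕*217²)*(1 + 225) = (46408 - ⅕*47089)*226 = (46408 - 47089/5)*226 = (184951/5)*226 = 41798926/5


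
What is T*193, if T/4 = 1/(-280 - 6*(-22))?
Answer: -193/37 ≈ -5.2162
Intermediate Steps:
T = -1/37 (T = 4/(-280 - 6*(-22)) = 4/(-280 + 132) = 4/(-148) = 4*(-1/148) = -1/37 ≈ -0.027027)
T*193 = -1/37*193 = -193/37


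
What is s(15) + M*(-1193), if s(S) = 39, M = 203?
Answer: -242140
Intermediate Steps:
s(15) + M*(-1193) = 39 + 203*(-1193) = 39 - 242179 = -242140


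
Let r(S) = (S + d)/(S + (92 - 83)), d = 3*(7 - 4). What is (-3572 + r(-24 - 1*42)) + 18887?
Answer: 15316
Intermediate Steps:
d = 9 (d = 3*3 = 9)
r(S) = 1 (r(S) = (S + 9)/(S + (92 - 83)) = (9 + S)/(S + 9) = (9 + S)/(9 + S) = 1)
(-3572 + r(-24 - 1*42)) + 18887 = (-3572 + 1) + 18887 = -3571 + 18887 = 15316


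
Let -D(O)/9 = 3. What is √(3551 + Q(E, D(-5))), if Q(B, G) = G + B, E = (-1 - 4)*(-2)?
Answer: √3534 ≈ 59.447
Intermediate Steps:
D(O) = -27 (D(O) = -9*3 = -27)
E = 10 (E = -5*(-2) = 10)
Q(B, G) = B + G
√(3551 + Q(E, D(-5))) = √(3551 + (10 - 27)) = √(3551 - 17) = √3534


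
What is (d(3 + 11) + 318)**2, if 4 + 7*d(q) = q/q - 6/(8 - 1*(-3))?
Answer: 597655809/5929 ≈ 1.0080e+5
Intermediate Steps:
d(q) = -39/77 (d(q) = -4/7 + (q/q - 6/(8 - 1*(-3)))/7 = -4/7 + (1 - 6/(8 + 3))/7 = -4/7 + (1 - 6/11)/7 = -4/7 + (1/7)*(5/11) = -4/7 + 5/77 = -39/77)
(d(3 + 11) + 318)**2 = (-39/77 + 318)**2 = (24447/77)**2 = 597655809/5929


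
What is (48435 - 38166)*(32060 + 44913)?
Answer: 790435737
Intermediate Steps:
(48435 - 38166)*(32060 + 44913) = 10269*76973 = 790435737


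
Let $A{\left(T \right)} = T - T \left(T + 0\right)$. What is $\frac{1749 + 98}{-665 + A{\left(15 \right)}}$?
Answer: $- \frac{1847}{875} \approx -2.1109$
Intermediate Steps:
$A{\left(T \right)} = T - T^{2}$ ($A{\left(T \right)} = T - T T = T - T^{2}$)
$\frac{1749 + 98}{-665 + A{\left(15 \right)}} = \frac{1749 + 98}{-665 + 15 \left(1 - 15\right)} = \frac{1847}{-665 + 15 \left(1 - 15\right)} = \frac{1847}{-665 + 15 \left(-14\right)} = \frac{1847}{-665 - 210} = \frac{1847}{-875} = 1847 \left(- \frac{1}{875}\right) = - \frac{1847}{875}$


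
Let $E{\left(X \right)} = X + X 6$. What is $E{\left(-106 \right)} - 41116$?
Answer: $-41858$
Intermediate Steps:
$E{\left(X \right)} = 7 X$ ($E{\left(X \right)} = X + 6 X = 7 X$)
$E{\left(-106 \right)} - 41116 = 7 \left(-106\right) - 41116 = -742 - 41116 = -41858$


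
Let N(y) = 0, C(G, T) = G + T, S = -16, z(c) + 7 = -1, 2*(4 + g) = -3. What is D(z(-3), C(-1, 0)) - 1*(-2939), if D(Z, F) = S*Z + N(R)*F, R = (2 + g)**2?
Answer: 3067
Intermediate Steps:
g = -11/2 (g = -4 + (1/2)*(-3) = -4 - 3/2 = -11/2 ≈ -5.5000)
z(c) = -8 (z(c) = -7 - 1 = -8)
R = 49/4 (R = (2 - 11/2)**2 = (-7/2)**2 = 49/4 ≈ 12.250)
D(Z, F) = -16*Z (D(Z, F) = -16*Z + 0*F = -16*Z + 0 = -16*Z)
D(z(-3), C(-1, 0)) - 1*(-2939) = -16*(-8) - 1*(-2939) = 128 + 2939 = 3067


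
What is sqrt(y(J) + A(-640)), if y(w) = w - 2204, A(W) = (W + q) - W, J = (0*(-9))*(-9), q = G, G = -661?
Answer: I*sqrt(2865) ≈ 53.526*I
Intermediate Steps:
q = -661
J = 0 (J = 0*(-9) = 0)
A(W) = -661 (A(W) = (W - 661) - W = (-661 + W) - W = -661)
y(w) = -2204 + w
sqrt(y(J) + A(-640)) = sqrt((-2204 + 0) - 661) = sqrt(-2204 - 661) = sqrt(-2865) = I*sqrt(2865)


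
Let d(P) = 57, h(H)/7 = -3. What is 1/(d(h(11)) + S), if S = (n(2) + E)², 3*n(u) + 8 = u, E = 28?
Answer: 1/733 ≈ 0.0013643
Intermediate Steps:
n(u) = -8/3 + u/3
h(H) = -21 (h(H) = 7*(-3) = -21)
S = 676 (S = ((-8/3 + (⅓)*2) + 28)² = ((-8/3 + ⅔) + 28)² = (-2 + 28)² = 26² = 676)
1/(d(h(11)) + S) = 1/(57 + 676) = 1/733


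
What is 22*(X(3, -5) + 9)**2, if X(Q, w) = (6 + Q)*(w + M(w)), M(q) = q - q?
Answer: 28512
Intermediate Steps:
M(q) = 0
X(Q, w) = w*(6 + Q) (X(Q, w) = (6 + Q)*(w + 0) = (6 + Q)*w = w*(6 + Q))
22*(X(3, -5) + 9)**2 = 22*(-5*(6 + 3) + 9)**2 = 22*(-5*9 + 9)**2 = 22*(-45 + 9)**2 = 22*(-36)**2 = 22*1296 = 28512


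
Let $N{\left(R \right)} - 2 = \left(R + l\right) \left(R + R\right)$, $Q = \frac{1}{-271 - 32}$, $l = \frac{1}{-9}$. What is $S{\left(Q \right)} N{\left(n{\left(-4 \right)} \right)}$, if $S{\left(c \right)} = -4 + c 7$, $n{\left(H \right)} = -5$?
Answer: $- \frac{582682}{2727} \approx -213.67$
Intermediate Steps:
$l = - \frac{1}{9} \approx -0.11111$
$Q = - \frac{1}{303}$ ($Q = \frac{1}{-303} = - \frac{1}{303} \approx -0.0033003$)
$N{\left(R \right)} = 2 + 2 R \left(- \frac{1}{9} + R\right)$ ($N{\left(R \right)} = 2 + \left(R - \frac{1}{9}\right) \left(R + R\right) = 2 + \left(- \frac{1}{9} + R\right) 2 R = 2 + 2 R \left(- \frac{1}{9} + R\right)$)
$S{\left(c \right)} = -4 + 7 c$
$S{\left(Q \right)} N{\left(n{\left(-4 \right)} \right)} = \left(-4 + 7 \left(- \frac{1}{303}\right)\right) \left(2 + 2 \left(-5\right)^{2} - - \frac{10}{9}\right) = \left(-4 - \frac{7}{303}\right) \left(2 + 2 \cdot 25 + \frac{10}{9}\right) = - \frac{1219 \left(2 + 50 + \frac{10}{9}\right)}{303} = \left(- \frac{1219}{303}\right) \frac{478}{9} = - \frac{582682}{2727}$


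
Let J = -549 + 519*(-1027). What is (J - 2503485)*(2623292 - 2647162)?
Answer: 72494311890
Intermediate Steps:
J = -533562 (J = -549 - 533013 = -533562)
(J - 2503485)*(2623292 - 2647162) = (-533562 - 2503485)*(2623292 - 2647162) = -3037047*(-23870) = 72494311890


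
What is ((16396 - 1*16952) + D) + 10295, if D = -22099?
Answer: -12360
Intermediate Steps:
((16396 - 1*16952) + D) + 10295 = ((16396 - 1*16952) - 22099) + 10295 = ((16396 - 16952) - 22099) + 10295 = (-556 - 22099) + 10295 = -22655 + 10295 = -12360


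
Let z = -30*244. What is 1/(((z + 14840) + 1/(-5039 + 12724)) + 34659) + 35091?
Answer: 11374593818741/324145616 ≈ 35091.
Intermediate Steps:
z = -7320
1/(((z + 14840) + 1/(-5039 + 12724)) + 34659) + 35091 = 1/(((-7320 + 14840) + 1/(-5039 + 12724)) + 34659) + 35091 = 1/((7520 + 1/7685) + 34659) + 35091 = 1/(57791201/7685 + 34659) + 35091 = 1/(324145616/7685) + 35091 = 7685/324145616 + 35091 = 11374593818741/324145616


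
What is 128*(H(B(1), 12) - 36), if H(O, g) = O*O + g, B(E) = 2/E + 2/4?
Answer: -2272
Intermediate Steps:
B(E) = ½ + 2/E (B(E) = 2/E + 2*(¼) = 2/E + ½ = ½ + 2/E)
H(O, g) = g + O² (H(O, g) = O² + g = g + O²)
128*(H(B(1), 12) - 36) = 128*((12 + ((½)*(4 + 1)/1)²) - 36) = 128*((12 + ((½)*1*5)²) - 36) = 128*((12 + (5/2)²) - 36) = 128*((12 + 25/4) - 36) = 128*(73/4 - 36) = 128*(-71/4) = -2272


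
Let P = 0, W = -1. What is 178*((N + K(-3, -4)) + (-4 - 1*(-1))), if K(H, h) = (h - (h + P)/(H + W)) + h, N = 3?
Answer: -1602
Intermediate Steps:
K(H, h) = 2*h - h/(-1 + H) (K(H, h) = (h - (h + 0)/(H - 1)) + h = (h - h/(-1 + H)) + h = 2*h - h/(-1 + H))
178*((N + K(-3, -4)) + (-4 - 1*(-1))) = 178*((3 - 4*(-3 + 2*(-3))/(-1 - 3)) + (-4 - 1*(-1))) = 178*((3 - 4*(-3 - 6)/(-4)) + (-4 + 1)) = 178*((3 - 4*(-1/4)*(-9)) - 3) = 178*((3 - 9) - 3) = 178*(-6 - 3) = 178*(-9) = -1602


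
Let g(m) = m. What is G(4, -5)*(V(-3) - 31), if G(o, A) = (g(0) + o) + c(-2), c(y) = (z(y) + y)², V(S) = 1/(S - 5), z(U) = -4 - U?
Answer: -1245/2 ≈ -622.50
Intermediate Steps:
V(S) = 1/(-5 + S)
c(y) = 16 (c(y) = ((-4 - y) + y)² = (-4)² = 16)
G(o, A) = 16 + o (G(o, A) = (0 + o) + 16 = o + 16 = 16 + o)
G(4, -5)*(V(-3) - 31) = (16 + 4)*(1/(-5 - 3) - 31) = 20*(1/(-8) - 31) = 20*(-⅛ - 31) = 20*(-249/8) = -1245/2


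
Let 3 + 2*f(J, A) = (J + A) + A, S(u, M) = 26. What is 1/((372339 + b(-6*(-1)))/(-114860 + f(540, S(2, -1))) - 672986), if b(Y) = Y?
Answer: -76377/51400899952 ≈ -1.4859e-6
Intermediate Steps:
f(J, A) = -3/2 + A + J/2 (f(J, A) = -3/2 + ((J + A) + A)/2 = -3/2 + ((A + J) + A)/2 = -3/2 + (J + 2*A)/2 = -3/2 + (A + J/2) = -3/2 + A + J/2)
1/((372339 + b(-6*(-1)))/(-114860 + f(540, S(2, -1))) - 672986) = 1/((372339 - 6*(-1))/(-114860 + (-3/2 + 26 + (1/2)*540)) - 672986) = 1/((372339 + 6)/(-114860 + (-3/2 + 26 + 270)) - 672986) = 1/(372345/(-114860 + 589/2) - 672986) = 1/(372345/(-229131/2) - 672986) = 1/(372345*(-2/229131) - 672986) = 1/(-248230/76377 - 672986) = 1/(-51400899952/76377) = -76377/51400899952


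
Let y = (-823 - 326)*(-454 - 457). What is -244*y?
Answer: -255404316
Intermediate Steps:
y = 1046739 (y = -1149*(-911) = 1046739)
-244*y = -244*1046739 = -255404316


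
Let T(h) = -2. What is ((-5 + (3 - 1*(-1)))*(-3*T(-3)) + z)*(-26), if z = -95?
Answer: 2626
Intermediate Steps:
((-5 + (3 - 1*(-1)))*(-3*T(-3)) + z)*(-26) = ((-5 + (3 - 1*(-1)))*(-3*(-2)) - 95)*(-26) = ((-5 + (3 + 1))*6 - 95)*(-26) = ((-5 + 4)*6 - 95)*(-26) = (-1*6 - 95)*(-26) = (-6 - 95)*(-26) = -101*(-26) = 2626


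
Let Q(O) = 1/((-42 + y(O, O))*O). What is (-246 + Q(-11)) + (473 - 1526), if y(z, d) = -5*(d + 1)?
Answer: -114313/88 ≈ -1299.0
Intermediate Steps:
y(z, d) = -5 - 5*d (y(z, d) = -5*(1 + d) = -5 - 5*d)
Q(O) = 1/(O*(-47 - 5*O)) (Q(O) = 1/((-42 + (-5 - 5*O))*O) = 1/((-47 - 5*O)*O) = 1/(O*(-47 - 5*O)))
(-246 + Q(-11)) + (473 - 1526) = (-246 - 1/(-11*(47 + 5*(-11)))) + (473 - 1526) = (-246 - 1*(-1/11)/(47 - 55)) - 1053 = (-246 - 1*(-1/11)/(-8)) - 1053 = (-246 - 1*(-1/11)*(-1/8)) - 1053 = (-246 - 1/88) - 1053 = -21649/88 - 1053 = -114313/88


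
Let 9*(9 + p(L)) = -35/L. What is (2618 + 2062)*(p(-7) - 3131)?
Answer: -14692600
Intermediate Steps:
p(L) = -9 - 35/(9*L) (p(L) = -9 + (-35/L)/9 = -9 - 35/(9*L))
(2618 + 2062)*(p(-7) - 3131) = (2618 + 2062)*((-9 - 35/9/(-7)) - 3131) = 4680*((-9 - 35/9*(-1/7)) - 3131) = 4680*((-9 + 5/9) - 3131) = 4680*(-76/9 - 3131) = 4680*(-28255/9) = -14692600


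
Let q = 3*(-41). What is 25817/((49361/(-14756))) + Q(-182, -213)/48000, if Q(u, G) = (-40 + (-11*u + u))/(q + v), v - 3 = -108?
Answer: -208458937167529/27010339200 ≈ -7717.7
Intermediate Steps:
v = -105 (v = 3 - 108 = -105)
q = -123
Q(u, G) = 10/57 + 5*u/114 (Q(u, G) = (-40 + (-11*u + u))/(-123 - 105) = (-40 - 10*u)/(-228) = (-40 - 10*u)*(-1/228) = 10/57 + 5*u/114)
25817/((49361/(-14756))) + Q(-182, -213)/48000 = 25817/((49361/(-14756))) + (10/57 + (5/114)*(-182))/48000 = 25817/((49361*(-1/14756))) + (10/57 - 455/57)*(1/48000) = 25817/(-49361/14756) - 445/57*1/48000 = 25817*(-14756/49361) - 89/547200 = -380955652/49361 - 89/547200 = -208458937167529/27010339200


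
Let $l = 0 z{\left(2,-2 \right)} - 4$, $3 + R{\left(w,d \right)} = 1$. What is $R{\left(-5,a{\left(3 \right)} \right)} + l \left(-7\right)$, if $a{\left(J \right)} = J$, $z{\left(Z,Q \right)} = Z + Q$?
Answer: $26$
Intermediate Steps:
$z{\left(Z,Q \right)} = Q + Z$
$R{\left(w,d \right)} = -2$ ($R{\left(w,d \right)} = -3 + 1 = -2$)
$l = -4$ ($l = 0 \left(-2 + 2\right) - 4 = 0 \cdot 0 - 4 = 0 - 4 = -4$)
$R{\left(-5,a{\left(3 \right)} \right)} + l \left(-7\right) = -2 - -28 = -2 + 28 = 26$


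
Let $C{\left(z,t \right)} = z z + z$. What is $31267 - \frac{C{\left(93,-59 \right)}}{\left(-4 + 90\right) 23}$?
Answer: $\frac{30918692}{989} \approx 31263.0$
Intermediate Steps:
$C{\left(z,t \right)} = z + z^{2}$ ($C{\left(z,t \right)} = z^{2} + z = z + z^{2}$)
$31267 - \frac{C{\left(93,-59 \right)}}{\left(-4 + 90\right) 23} = 31267 - \frac{93 \left(1 + 93\right)}{\left(-4 + 90\right) 23} = 31267 - \frac{93 \cdot 94}{86 \cdot 23} = 31267 - \frac{8742}{1978} = 31267 - 8742 \cdot \frac{1}{1978} = 31267 - \frac{4371}{989} = \frac{30918692}{989}$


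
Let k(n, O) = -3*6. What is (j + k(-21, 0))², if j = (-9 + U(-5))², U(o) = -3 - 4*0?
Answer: 15876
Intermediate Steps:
U(o) = -3 (U(o) = -3 + 0 = -3)
j = 144 (j = (-9 - 3)² = (-12)² = 144)
k(n, O) = -18
(j + k(-21, 0))² = (144 - 18)² = 126² = 15876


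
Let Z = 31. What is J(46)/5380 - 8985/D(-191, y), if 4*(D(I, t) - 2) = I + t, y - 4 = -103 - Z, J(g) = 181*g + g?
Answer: 48994409/420985 ≈ 116.38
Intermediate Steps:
J(g) = 182*g
y = -130 (y = 4 + (-103 - 1*31) = 4 + (-103 - 31) = 4 - 134 = -130)
D(I, t) = 2 + I/4 + t/4 (D(I, t) = 2 + (I + t)/4 = 2 + (I/4 + t/4) = 2 + I/4 + t/4)
J(46)/5380 - 8985/D(-191, y) = (182*46)/5380 - 8985/(2 + (¼)*(-191) + (¼)*(-130)) = 8372*(1/5380) - 8985/(2 - 191/4 - 65/2) = 2093/1345 - 8985/(-313/4) = 2093/1345 - 8985*(-4/313) = 2093/1345 + 35940/313 = 48994409/420985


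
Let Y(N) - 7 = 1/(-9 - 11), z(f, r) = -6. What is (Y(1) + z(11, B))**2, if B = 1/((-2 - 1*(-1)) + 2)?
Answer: 361/400 ≈ 0.90250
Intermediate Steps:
B = 1 (B = 1/((-2 + 1) + 2) = 1/(-1 + 2) = 1/1 = 1)
Y(N) = 139/20 (Y(N) = 7 + 1/(-9 - 11) = 7 + 1/(-20) = 7 - 1/20 = 139/20)
(Y(1) + z(11, B))**2 = (139/20 - 6)**2 = (19/20)**2 = 361/400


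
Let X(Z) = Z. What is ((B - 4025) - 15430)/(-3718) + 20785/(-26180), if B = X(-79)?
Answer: 3946559/884884 ≈ 4.4600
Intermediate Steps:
B = -79
((B - 4025) - 15430)/(-3718) + 20785/(-26180) = ((-79 - 4025) - 15430)/(-3718) + 20785/(-26180) = (-4104 - 15430)*(-1/3718) + 20785*(-1/26180) = -19534*(-1/3718) - 4157/5236 = 9767/1859 - 4157/5236 = 3946559/884884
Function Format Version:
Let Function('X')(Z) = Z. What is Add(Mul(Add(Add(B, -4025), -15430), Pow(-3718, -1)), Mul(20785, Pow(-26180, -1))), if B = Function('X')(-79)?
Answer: Rational(3946559, 884884) ≈ 4.4600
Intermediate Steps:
B = -79
Add(Mul(Add(Add(B, -4025), -15430), Pow(-3718, -1)), Mul(20785, Pow(-26180, -1))) = Add(Mul(Add(Add(-79, -4025), -15430), Pow(-3718, -1)), Mul(20785, Pow(-26180, -1))) = Add(Mul(Add(-4104, -15430), Rational(-1, 3718)), Mul(20785, Rational(-1, 26180))) = Add(Mul(-19534, Rational(-1, 3718)), Rational(-4157, 5236)) = Add(Rational(9767, 1859), Rational(-4157, 5236)) = Rational(3946559, 884884)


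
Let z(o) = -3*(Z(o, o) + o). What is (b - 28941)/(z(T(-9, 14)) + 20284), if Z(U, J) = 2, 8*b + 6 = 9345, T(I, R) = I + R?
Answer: -222189/162104 ≈ -1.3707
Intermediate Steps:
b = 9339/8 (b = -¾ + (⅛)*9345 = -¾ + 9345/8 = 9339/8 ≈ 1167.4)
z(o) = -6 - 3*o (z(o) = -3*(2 + o) = -6 - 3*o)
(b - 28941)/(z(T(-9, 14)) + 20284) = (9339/8 - 28941)/((-6 - 3*(-9 + 14)) + 20284) = -222189/(8*((-6 - 3*5) + 20284)) = -222189/(8*((-6 - 15) + 20284)) = -222189/(8*(-21 + 20284)) = -222189/8/20263 = -222189/8*1/20263 = -222189/162104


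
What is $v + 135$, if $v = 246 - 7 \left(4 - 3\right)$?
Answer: $374$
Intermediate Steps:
$v = 239$ ($v = 246 - 7 = 239$)
$v + 135 = 239 + 135 = 374$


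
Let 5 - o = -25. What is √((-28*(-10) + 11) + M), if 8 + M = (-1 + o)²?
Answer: 2*√281 ≈ 33.526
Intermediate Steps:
o = 30 (o = 5 - 1*(-25) = 5 + 25 = 30)
M = 833 (M = -8 + (-1 + 30)² = -8 + 29² = -8 + 841 = 833)
√((-28*(-10) + 11) + M) = √((-28*(-10) + 11) + 833) = √((280 + 11) + 833) = √(291 + 833) = √1124 = 2*√281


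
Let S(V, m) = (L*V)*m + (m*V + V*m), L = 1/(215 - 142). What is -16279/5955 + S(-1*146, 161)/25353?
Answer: -77177273/16775235 ≈ -4.6007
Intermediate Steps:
L = 1/73 ≈ 0.013699
S(V, m) = 147*V*m/73 (S(V, m) = (V/73)*m + (m*V + V*m) = V*m/73 + (V*m + V*m) = V*m/73 + 2*V*m = 147*V*m/73)
-16279/5955 + S(-1*146, 161)/25353 = -16279/5955 + ((147/73)*(-1*146)*161)/25353 = -16279*1/5955 + ((147/73)*(-146)*161)*(1/25353) = -16279/5955 - 47334*1/25353 = -16279/5955 - 15778/8451 = -77177273/16775235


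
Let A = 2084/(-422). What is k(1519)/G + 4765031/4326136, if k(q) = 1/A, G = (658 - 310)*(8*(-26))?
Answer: 44924902610333/40786879426176 ≈ 1.1015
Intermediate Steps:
G = -72384 (G = 348*(-208) = -72384)
A = -1042/211 (A = 2084*(-1/422) = -1042/211 ≈ -4.9384)
k(q) = -211/1042 (k(q) = 1/(-1042/211) = -211/1042)
k(1519)/G + 4765031/4326136 = -211/1042/(-72384) + 4765031/4326136 = -211/1042*(-1/72384) + 4765031*(1/4326136) = 211/75424128 + 4765031/4326136 = 44924902610333/40786879426176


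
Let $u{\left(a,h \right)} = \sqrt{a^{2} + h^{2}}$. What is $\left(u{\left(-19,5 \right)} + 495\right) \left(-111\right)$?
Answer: $-54945 - 111 \sqrt{386} \approx -57126.0$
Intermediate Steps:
$\left(u{\left(-19,5 \right)} + 495\right) \left(-111\right) = \left(\sqrt{\left(-19\right)^{2} + 5^{2}} + 495\right) \left(-111\right) = \left(\sqrt{361 + 25} + 495\right) \left(-111\right) = \left(\sqrt{386} + 495\right) \left(-111\right) = \left(495 + \sqrt{386}\right) \left(-111\right) = -54945 - 111 \sqrt{386}$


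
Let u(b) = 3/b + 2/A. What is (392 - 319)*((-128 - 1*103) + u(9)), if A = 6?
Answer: -50443/3 ≈ -16814.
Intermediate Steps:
u(b) = 1/3 + 3/b (u(b) = 3/b + 2/6 = 3/b + 2*(1/6) = 3/b + 1/3 = 1/3 + 3/b)
(392 - 319)*((-128 - 1*103) + u(9)) = (392 - 319)*((-128 - 1*103) + (1/3)*(9 + 9)/9) = 73*((-128 - 103) + (1/3)*(1/9)*18) = 73*(-231 + 2/3) = 73*(-691/3) = -50443/3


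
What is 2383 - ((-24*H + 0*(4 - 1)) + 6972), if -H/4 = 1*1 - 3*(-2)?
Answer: -5261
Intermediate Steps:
H = -28 (H = -4*(1*1 - 3*(-2)) = -4*(1 + 6) = -4*7 = -28)
2383 - ((-24*H + 0*(4 - 1)) + 6972) = 2383 - ((-24*(-28) + 0*(4 - 1)) + 6972) = 2383 - ((672 + 0*3) + 6972) = 2383 - ((672 + 0) + 6972) = 2383 - (672 + 6972) = 2383 - 1*7644 = 2383 - 7644 = -5261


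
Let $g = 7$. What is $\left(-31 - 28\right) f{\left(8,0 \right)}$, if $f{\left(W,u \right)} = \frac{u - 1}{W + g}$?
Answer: $\frac{59}{15} \approx 3.9333$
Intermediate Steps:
$f{\left(W,u \right)} = \frac{-1 + u}{7 + W}$ ($f{\left(W,u \right)} = \frac{u - 1}{W + 7} = \frac{-1 + u}{7 + W}$)
$\left(-31 - 28\right) f{\left(8,0 \right)} = \left(-31 - 28\right) \frac{-1 + 0}{7 + 8} = - 59 \cdot \frac{1}{15} \left(-1\right) = \left(-59\right) \left(- \frac{1}{15}\right) = \frac{59}{15}$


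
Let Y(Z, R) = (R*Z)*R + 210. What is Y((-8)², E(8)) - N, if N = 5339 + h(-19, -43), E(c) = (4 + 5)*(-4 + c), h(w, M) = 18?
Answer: 77797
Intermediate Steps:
E(c) = -36 + 9*c (E(c) = 9*(-4 + c) = -36 + 9*c)
Y(Z, R) = 210 + Z*R² (Y(Z, R) = Z*R² + 210 = 210 + Z*R²)
N = 5357 (N = 5339 + 18 = 5357)
Y((-8)², E(8)) - N = (210 + (-8)²*(-36 + 9*8)²) - 1*5357 = (210 + 64*(-36 + 72)²) - 5357 = (210 + 64*36²) - 5357 = (210 + 64*1296) - 5357 = (210 + 82944) - 5357 = 83154 - 5357 = 77797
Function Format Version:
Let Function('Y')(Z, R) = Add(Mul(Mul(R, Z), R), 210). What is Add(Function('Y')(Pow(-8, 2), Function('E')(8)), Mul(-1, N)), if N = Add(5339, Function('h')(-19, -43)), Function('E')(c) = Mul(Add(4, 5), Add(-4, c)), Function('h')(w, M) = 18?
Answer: 77797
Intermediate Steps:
Function('E')(c) = Add(-36, Mul(9, c)) (Function('E')(c) = Mul(9, Add(-4, c)) = Add(-36, Mul(9, c)))
Function('Y')(Z, R) = Add(210, Mul(Z, Pow(R, 2))) (Function('Y')(Z, R) = Add(Mul(Z, Pow(R, 2)), 210) = Add(210, Mul(Z, Pow(R, 2))))
N = 5357 (N = Add(5339, 18) = 5357)
Add(Function('Y')(Pow(-8, 2), Function('E')(8)), Mul(-1, N)) = Add(Add(210, Mul(Pow(-8, 2), Pow(Add(-36, Mul(9, 8)), 2))), Mul(-1, 5357)) = Add(Add(210, Mul(64, Pow(Add(-36, 72), 2))), -5357) = Add(Add(210, Mul(64, Pow(36, 2))), -5357) = Add(Add(210, Mul(64, 1296)), -5357) = Add(Add(210, 82944), -5357) = Add(83154, -5357) = 77797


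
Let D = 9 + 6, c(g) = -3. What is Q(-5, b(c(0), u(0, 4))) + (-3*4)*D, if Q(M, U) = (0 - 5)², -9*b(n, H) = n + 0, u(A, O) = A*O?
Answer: -155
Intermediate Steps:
b(n, H) = -n/9 (b(n, H) = -(n + 0)/9 = -n/9)
D = 15
Q(M, U) = 25 (Q(M, U) = (-5)² = 25)
Q(-5, b(c(0), u(0, 4))) + (-3*4)*D = 25 - 3*4*15 = 25 - 12*15 = 25 - 180 = -155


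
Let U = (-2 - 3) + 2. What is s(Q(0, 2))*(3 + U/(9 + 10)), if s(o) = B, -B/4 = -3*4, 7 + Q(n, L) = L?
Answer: 2592/19 ≈ 136.42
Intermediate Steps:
Q(n, L) = -7 + L
U = -3 (U = -5 + 2 = -3)
B = 48 (B = -(-12)*4 = -4*(-12) = 48)
s(o) = 48
s(Q(0, 2))*(3 + U/(9 + 10)) = 48*(3 - 3/(9 + 10)) = 48*(3 - 3/19) = 48*(54/19) = 2592/19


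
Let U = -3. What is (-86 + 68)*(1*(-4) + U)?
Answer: 126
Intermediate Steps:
(-86 + 68)*(1*(-4) + U) = (-86 + 68)*(1*(-4) - 3) = -18*(-4 - 3) = -18*(-7) = 126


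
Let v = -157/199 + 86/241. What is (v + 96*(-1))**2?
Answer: 21388654795369/2300065681 ≈ 9299.2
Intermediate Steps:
v = -20723/47959 (v = -157*1/199 + 86*(1/241) = -157/199 + 86/241 = -20723/47959 ≈ -0.43210)
(v + 96*(-1))**2 = (-20723/47959 + 96*(-1))**2 = (-20723/47959 - 96)**2 = (-4624787/47959)**2 = 21388654795369/2300065681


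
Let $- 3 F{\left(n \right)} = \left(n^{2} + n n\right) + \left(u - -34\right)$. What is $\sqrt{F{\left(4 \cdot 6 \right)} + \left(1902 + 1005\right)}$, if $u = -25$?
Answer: $6 \sqrt{70} \approx 50.2$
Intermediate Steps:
$F{\left(n \right)} = -3 - \frac{2 n^{2}}{3}$ ($F{\left(n \right)} = - \frac{\left(n^{2} + n n\right) - -9}{3} = - \frac{\left(n^{2} + n^{2}\right) + \left(-25 + 34\right)}{3} = - \frac{2 n^{2} + 9}{3} = - \frac{9 + 2 n^{2}}{3} = -3 - \frac{2 n^{2}}{3}$)
$\sqrt{F{\left(4 \cdot 6 \right)} + \left(1902 + 1005\right)} = \sqrt{\left(-3 - \frac{2 \left(4 \cdot 6\right)^{2}}{3}\right) + \left(1902 + 1005\right)} = \sqrt{\left(-3 - \frac{2 \cdot 24^{2}}{3}\right) + 2907} = \sqrt{\left(-3 - 384\right) + 2907} = \sqrt{-387 + 2907} = \sqrt{2520} = 6 \sqrt{70}$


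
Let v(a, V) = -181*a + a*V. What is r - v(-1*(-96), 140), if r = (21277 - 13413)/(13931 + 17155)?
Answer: 61181180/15543 ≈ 3936.3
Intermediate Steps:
v(a, V) = -181*a + V*a
r = 3932/15543 (r = 7864/31086 = 7864*(1/31086) = 3932/15543 ≈ 0.25298)
r - v(-1*(-96), 140) = 3932/15543 - (-1*(-96))*(-181 + 140) = 3932/15543 - 96*(-41) = 3932/15543 - 1*(-3936) = 3932/15543 + 3936 = 61181180/15543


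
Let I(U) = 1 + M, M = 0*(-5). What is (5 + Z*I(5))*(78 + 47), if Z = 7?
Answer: 1500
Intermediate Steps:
M = 0
I(U) = 1 (I(U) = 1 + 0 = 1)
(5 + Z*I(5))*(78 + 47) = (5 + 7*1)*(78 + 47) = (5 + 7)*125 = 12*125 = 1500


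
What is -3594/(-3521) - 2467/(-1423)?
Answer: 13800569/5010383 ≈ 2.7544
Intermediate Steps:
-3594/(-3521) - 2467/(-1423) = -3594*(-1/3521) - 2467*(-1/1423) = 3594/3521 + 2467/1423 = 13800569/5010383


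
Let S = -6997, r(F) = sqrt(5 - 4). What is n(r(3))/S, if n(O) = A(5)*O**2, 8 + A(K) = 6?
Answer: 2/6997 ≈ 0.00028584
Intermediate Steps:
A(K) = -2 (A(K) = -8 + 6 = -2)
r(F) = 1 (r(F) = sqrt(1) = 1)
n(O) = -2*O**2
n(r(3))/S = -2*1**2/(-6997) = -2*1*(-1/6997) = -2*(-1/6997) = 2/6997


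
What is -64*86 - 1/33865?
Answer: -186392961/33865 ≈ -5504.0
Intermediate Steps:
-64*86 - 1/33865 = -5504 - 1*1/33865 = -5504 - 1/33865 = -186392961/33865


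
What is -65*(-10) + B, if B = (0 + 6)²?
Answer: 686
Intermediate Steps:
B = 36 (B = 6² = 36)
-65*(-10) + B = -65*(-10) + 36 = 650 + 36 = 686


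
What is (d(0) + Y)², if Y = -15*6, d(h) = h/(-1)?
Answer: 8100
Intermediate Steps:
d(h) = -h (d(h) = h*(-1) = -h)
Y = -90
(d(0) + Y)² = (-1*0 - 90)² = (0 - 90)² = (-90)² = 8100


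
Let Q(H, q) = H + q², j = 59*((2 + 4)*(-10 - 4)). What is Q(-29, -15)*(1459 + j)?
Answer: -685412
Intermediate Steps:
j = -4956 (j = 59*(6*(-14)) = 59*(-84) = -4956)
Q(-29, -15)*(1459 + j) = (-29 + (-15)²)*(1459 - 4956) = (-29 + 225)*(-3497) = 196*(-3497) = -685412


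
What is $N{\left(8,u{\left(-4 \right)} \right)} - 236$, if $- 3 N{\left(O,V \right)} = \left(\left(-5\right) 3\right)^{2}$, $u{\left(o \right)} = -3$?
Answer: $-311$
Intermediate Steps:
$N{\left(O,V \right)} = -75$ ($N{\left(O,V \right)} = - \frac{\left(\left(-5\right) 3\right)^{2}}{3} = - \frac{\left(-15\right)^{2}}{3} = \left(- \frac{1}{3}\right) 225 = -75$)
$N{\left(8,u{\left(-4 \right)} \right)} - 236 = -75 - 236 = -311$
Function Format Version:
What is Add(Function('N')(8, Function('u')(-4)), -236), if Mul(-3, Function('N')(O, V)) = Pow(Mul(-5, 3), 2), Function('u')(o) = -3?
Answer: -311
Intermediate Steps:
Function('N')(O, V) = -75 (Function('N')(O, V) = Mul(Rational(-1, 3), Pow(Mul(-5, 3), 2)) = Mul(Rational(-1, 3), Pow(-15, 2)) = Mul(Rational(-1, 3), 225) = -75)
Add(Function('N')(8, Function('u')(-4)), -236) = Add(-75, -236) = -311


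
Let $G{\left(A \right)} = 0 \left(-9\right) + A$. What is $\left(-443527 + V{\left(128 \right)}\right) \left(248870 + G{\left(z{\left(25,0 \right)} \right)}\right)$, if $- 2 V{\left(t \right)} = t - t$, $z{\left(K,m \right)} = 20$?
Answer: $-110389435030$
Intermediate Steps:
$V{\left(t \right)} = 0$ ($V{\left(t \right)} = - \frac{t - t}{2} = \left(- \frac{1}{2}\right) 0 = 0$)
$G{\left(A \right)} = A$ ($G{\left(A \right)} = 0 + A = A$)
$\left(-443527 + V{\left(128 \right)}\right) \left(248870 + G{\left(z{\left(25,0 \right)} \right)}\right) = \left(-443527 + 0\right) \left(248870 + 20\right) = \left(-443527\right) 248890 = -110389435030$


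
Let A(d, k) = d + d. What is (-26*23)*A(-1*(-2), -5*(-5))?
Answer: -2392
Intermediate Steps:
A(d, k) = 2*d
(-26*23)*A(-1*(-2), -5*(-5)) = (-26*23)*(2*(-1*(-2))) = -1196*2 = -598*4 = -2392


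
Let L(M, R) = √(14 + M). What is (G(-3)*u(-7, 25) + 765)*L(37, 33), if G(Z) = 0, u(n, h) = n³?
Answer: 765*√51 ≈ 5463.2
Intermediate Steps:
(G(-3)*u(-7, 25) + 765)*L(37, 33) = (0*(-7)³ + 765)*√(14 + 37) = (0*(-343) + 765)*√51 = (0 + 765)*√51 = 765*√51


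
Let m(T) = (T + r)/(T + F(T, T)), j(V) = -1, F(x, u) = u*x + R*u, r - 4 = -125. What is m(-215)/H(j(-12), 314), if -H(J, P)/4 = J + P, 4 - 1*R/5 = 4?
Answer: 42/7200565 ≈ 5.8329e-6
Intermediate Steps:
r = -121 (r = 4 - 125 = -121)
R = 0 (R = 20 - 5*4 = 20 - 20 = 0)
F(x, u) = u*x (F(x, u) = u*x + 0*u = u*x + 0 = u*x)
H(J, P) = -4*J - 4*P (H(J, P) = -4*(J + P) = -4*J - 4*P)
m(T) = (-121 + T)/(T + T**2) (m(T) = (T - 121)/(T + T*T) = (-121 + T)/(T + T**2))
m(-215)/H(j(-12), 314) = ((-121 - 215)/((-215)*(1 - 215)))/(-4*(-1) - 4*314) = (-1/215*(-336)/(-214))/(4 - 1256) = -1/215*(-1/214)*(-336)/(-1252) = -168/23005*(-1/1252) = 42/7200565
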